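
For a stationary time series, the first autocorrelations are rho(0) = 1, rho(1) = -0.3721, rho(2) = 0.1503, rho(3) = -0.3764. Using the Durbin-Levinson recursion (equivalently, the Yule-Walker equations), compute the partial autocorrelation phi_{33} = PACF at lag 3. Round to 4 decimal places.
\phi_{33} = -0.3670

The PACF at lag k is phi_{kk}, the last component of the solution
to the Yule-Walker system G_k phi = r_k where
  (G_k)_{ij} = rho(|i - j|), (r_k)_i = rho(i), i,j = 1..k.
Equivalently, Durbin-Levinson gives phi_{kk} iteratively:
  phi_{11} = rho(1)
  phi_{kk} = [rho(k) - sum_{j=1..k-1} phi_{k-1,j} rho(k-j)]
            / [1 - sum_{j=1..k-1} phi_{k-1,j} rho(j)],
  phi_{k,j} = phi_{k-1,j} - phi_{kk} phi_{k-1,k-j},  j = 1..k-1.
Step k = 1:
  phi_11 = rho(1) = -0.3721.
Step k = 2:
  phi_22 = [rho(2) - phi_11 rho(1)] / [1 - phi_11 rho(1)] = [0.1503 - (-0.3721)(-0.3721)] / [1 - (-0.3721)(-0.3721)]
         = 0.01184159 / 0.86154159 = 0.013745.
  Update: phi_21 = phi_11 - phi_22 phi_11 = -0.3721 - (0.013745)(-0.3721) = -0.366986.
Step k = 3:
  phi_33 = [rho(3) - phi_21 rho(2) - phi_22 rho(1)] / [1 - phi_21 rho(1) - phi_22 rho(2)]
    numerator   = -0.3764 - (-0.366986)(0.1503) - (0.013745)(-0.3721) = -0.31612768
    denominator = 1 - (-0.366986)(-0.3721) - (0.013745)(0.1503) = 0.86137883
  phi_33 = -0.31612768 / 0.86137883 = -0.367.
Therefore phi_{33} = -0.3670.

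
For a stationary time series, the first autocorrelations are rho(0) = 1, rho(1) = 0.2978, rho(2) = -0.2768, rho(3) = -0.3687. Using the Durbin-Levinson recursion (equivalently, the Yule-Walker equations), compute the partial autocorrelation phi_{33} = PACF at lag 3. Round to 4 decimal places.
\phi_{33} = -0.1749

The PACF at lag k is phi_{kk}, the last component of the solution
to the Yule-Walker system G_k phi = r_k where
  (G_k)_{ij} = rho(|i - j|), (r_k)_i = rho(i), i,j = 1..k.
Equivalently, Durbin-Levinson gives phi_{kk} iteratively:
  phi_{11} = rho(1)
  phi_{kk} = [rho(k) - sum_{j=1..k-1} phi_{k-1,j} rho(k-j)]
            / [1 - sum_{j=1..k-1} phi_{k-1,j} rho(j)],
  phi_{k,j} = phi_{k-1,j} - phi_{kk} phi_{k-1,k-j},  j = 1..k-1.
Step k = 1:
  phi_11 = rho(1) = 0.2978.
Step k = 2:
  phi_22 = [rho(2) - phi_11 rho(1)] / [1 - phi_11 rho(1)] = [-0.2768 - (0.2978)(0.2978)] / [1 - (0.2978)(0.2978)]
         = -0.36548484 / 0.91131516 = -0.401052.
  Update: phi_21 = phi_11 - phi_22 phi_11 = 0.2978 - (-0.401052)(0.2978) = 0.417233.
Step k = 3:
  phi_33 = [rho(3) - phi_21 rho(2) - phi_22 rho(1)] / [1 - phi_21 rho(1) - phi_22 rho(2)]
    numerator   = -0.3687 - (0.417233)(-0.2768) - (-0.401052)(0.2978) = -0.13377651
    denominator = 1 - (0.417233)(0.2978) - (-0.401052)(-0.2768) = 0.7647367
  phi_33 = -0.13377651 / 0.7647367 = -0.1749.
Therefore phi_{33} = -0.1749.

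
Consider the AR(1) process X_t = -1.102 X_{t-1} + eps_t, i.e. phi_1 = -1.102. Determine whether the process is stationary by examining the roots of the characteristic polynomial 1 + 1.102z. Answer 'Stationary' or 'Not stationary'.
\text{Not stationary}

The AR(p) characteristic polynomial is P(z) = 1 + 1.102z.
Stationarity requires all roots to lie outside the unit circle, i.e. |z| > 1 for every root.
This is linear in z: 1 + (1.102) z = 0  =>  z = -1/(1.102) = -0.907441,  |z| = 0.907441.
Moduli of all roots: 0.9074.
All moduli strictly greater than 1? No.
Verdict: Not stationary.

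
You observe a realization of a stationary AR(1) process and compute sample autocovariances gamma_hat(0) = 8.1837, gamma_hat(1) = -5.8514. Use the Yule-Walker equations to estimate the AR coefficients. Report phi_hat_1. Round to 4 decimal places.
\hat\phi_{1} = -0.7150

The Yule-Walker equations for an AR(p) process read, in matrix form,
  Gamma_p phi = r_p,   with   (Gamma_p)_{ij} = gamma(|i - j|),
                       (r_p)_i = gamma(i),   i,j = 1..p.
Substitute the sample gammas (Toeplitz matrix and right-hand side of size 1):
  Gamma_p = [[8.1837]]
  r_p     = [-5.8514]
With p = 1 this is the single equation gamma(0) phi_1 = gamma(1):
  phi_hat_1 = gamma(1) / gamma(0) = -5.8514 / 8.1837 = -0.7150.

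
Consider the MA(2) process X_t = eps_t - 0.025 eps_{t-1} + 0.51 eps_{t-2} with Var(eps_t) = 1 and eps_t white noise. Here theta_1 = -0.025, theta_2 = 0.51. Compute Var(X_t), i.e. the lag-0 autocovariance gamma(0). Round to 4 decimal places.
\gamma(0) = 1.2607

For an MA(q) process X_t = eps_t + sum_i theta_i eps_{t-i} with
Var(eps_t) = sigma^2, the variance is
  gamma(0) = sigma^2 * (1 + sum_i theta_i^2).
  sum_i theta_i^2 = (-0.025)^2 + (0.51)^2 = 0.000625 + 0.2601 = 0.260725.
  gamma(0) = 1 * (1 + 0.260725) = 1 * 1.260725 = 1.260725, which rounds to 1.2607.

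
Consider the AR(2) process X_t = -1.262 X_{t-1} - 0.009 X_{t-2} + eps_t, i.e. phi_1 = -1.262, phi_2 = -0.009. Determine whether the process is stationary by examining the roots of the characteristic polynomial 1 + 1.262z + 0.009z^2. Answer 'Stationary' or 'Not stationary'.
\text{Not stationary}

The AR(p) characteristic polynomial is P(z) = 1 + 1.262z + 0.009z^2.
Stationarity requires all roots to lie outside the unit circle, i.e. |z| > 1 for every root.
Set 1 + (1.262) z + (0.009) z^2 = 0, i.e. a z^2 + b z + c = 0 with a = 0.009, b = 1.262, c = 1.
Discriminant D = b^2 - 4ac = (1.262)^2 - 4*(0.009)*1 = 1.592644 - (0.036) = 1.556644.
D >= 0, so the roots are real: z = (-b +/- sqrt(D)) / (2a) = (-1.262 +/- 1.247655) / (0.018).
  z_1 = (-1.262 + 1.247655) / (0.018) = -0.7969,   |z_1| = 0.7969.
  z_2 = (-1.262 - 1.247655) / (0.018) = -139.4253,   |z_2| = 139.4253.
Moduli of all roots: 0.7969, 139.4253.
All moduli strictly greater than 1? No.
Verdict: Not stationary.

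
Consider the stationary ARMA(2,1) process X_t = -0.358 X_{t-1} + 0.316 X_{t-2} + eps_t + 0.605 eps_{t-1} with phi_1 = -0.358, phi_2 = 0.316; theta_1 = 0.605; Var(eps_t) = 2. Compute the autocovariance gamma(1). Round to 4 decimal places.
\gamma(1) = 0.5954

Multiply the model equation by X_{t-k} and take expectations. With theta_0 = psi_0 = 1 and psi_j the MA(infinity) weights, this gives
  gamma(k) - sum_i phi_i gamma(k-i) = c_k,
  c_k = sigma^2 * sum_{j=k..q} theta_j psi_{j-k}   (c_k = 0 for k > q),
using gamma(-m) = gamma(m).
psi-weights needed (psi_j = theta_j + sum_i phi_i psi_{j-i}):
  psi_1 = theta_1 + phi_1 = 0.605 + (-0.358) = 0.247
Right-hand sides:
  c_0 = sigma^2 (1 + theta_1 psi_1) = 2 * (1 + (0.605)(0.247)) = 2 * 1.149435 = 2.29887
  c_1 = sigma^2 theta_1 = 2 * (0.605) = 1.21
  c_2 = 0
Equations for k = 0, 1, 2 (AR order 2, c_2 = 0):
  (E0) gamma(0) = phi_1 gamma(1) + phi_2 gamma(2) + c_0
  (E1) gamma(1) = phi_1 gamma(0) + phi_2 gamma(1) + c_1
  (E2) gamma(2) = phi_1 gamma(1) + phi_2 gamma(0)
From (E1): gamma(1) = A gamma(0) + B with
  A = phi_1 / (1 - phi_2) = -0.358 / 0.684 = -0.523392,   B = c_1 / (1 - phi_2) = 1.21 / 0.684 = 1.769006.
Insert (E2) into (E0): gamma(0) (1 - phi_2^2) = phi_1 (1 + phi_2) gamma(1) + c_0.
  phi_1 (1 + phi_2) = (-0.358)(1.316) = -0.471128,   1 - phi_2^2 = 0.900144.
Replace gamma(1) by A gamma(0) + B and collect gamma(0):
  gamma(0) [0.900144 - (-0.471128)(-0.523392)] = (-0.471128)(1.769006) + 2.29887
  gamma(0) * 0.653559 = 1.465442
  gamma(0) = 1.465442 / 0.653559 = 2.242247.
  gamma(1) = A gamma(0) + B = (-0.523392)(2.242247) + (1.769006) = 0.595432.
Therefore gamma(1) = 0.5954 (to 4 decimal places).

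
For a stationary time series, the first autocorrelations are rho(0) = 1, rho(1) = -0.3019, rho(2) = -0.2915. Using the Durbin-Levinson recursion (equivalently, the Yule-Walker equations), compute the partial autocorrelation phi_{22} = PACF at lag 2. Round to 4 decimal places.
\phi_{22} = -0.4210

The PACF at lag k is phi_{kk}, the last component of the solution
to the Yule-Walker system G_k phi = r_k where
  (G_k)_{ij} = rho(|i - j|), (r_k)_i = rho(i), i,j = 1..k.
Equivalently, Durbin-Levinson gives phi_{kk} iteratively:
  phi_{11} = rho(1)
  phi_{kk} = [rho(k) - sum_{j=1..k-1} phi_{k-1,j} rho(k-j)]
            / [1 - sum_{j=1..k-1} phi_{k-1,j} rho(j)],
  phi_{k,j} = phi_{k-1,j} - phi_{kk} phi_{k-1,k-j},  j = 1..k-1.
Step k = 1:
  phi_11 = rho(1) = -0.3019.
Step k = 2:
  phi_22 = [rho(2) - phi_11 rho(1)] / [1 - phi_11 rho(1)] = [-0.2915 - (-0.3019)(-0.3019)] / [1 - (-0.3019)(-0.3019)]
         = -0.38264361 / 0.90885639 = -0.421.
Therefore phi_{22} = -0.4210.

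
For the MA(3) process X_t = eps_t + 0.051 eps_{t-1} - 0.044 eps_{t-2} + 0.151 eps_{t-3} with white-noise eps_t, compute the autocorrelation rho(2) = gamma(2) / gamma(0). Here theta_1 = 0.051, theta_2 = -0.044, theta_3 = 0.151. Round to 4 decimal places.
\rho(2) = -0.0353

For an MA(q) process with theta_0 = 1, the autocovariance is
  gamma(k) = sigma^2 * sum_{i=0..q-k} theta_i * theta_{i+k},
and rho(k) = gamma(k) / gamma(0). Sigma^2 cancels.
  numerator   = (1)*(-0.044) + (0.051)*(0.151) = -0.036299.
  denominator = (1)^2 + (0.051)^2 + (-0.044)^2 + (0.151)^2 = 1.027338.
  rho(2) = -0.036299 / 1.027338 = -0.0353.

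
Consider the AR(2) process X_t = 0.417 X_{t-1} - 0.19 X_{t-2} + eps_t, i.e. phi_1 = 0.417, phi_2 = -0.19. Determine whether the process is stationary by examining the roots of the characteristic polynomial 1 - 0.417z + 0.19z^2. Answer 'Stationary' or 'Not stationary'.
\text{Stationary}

The AR(p) characteristic polynomial is P(z) = 1 - 0.417z + 0.19z^2.
Stationarity requires all roots to lie outside the unit circle, i.e. |z| > 1 for every root.
Set 1 + (-0.417) z + (0.19) z^2 = 0, i.e. a z^2 + b z + c = 0 with a = 0.19, b = -0.417, c = 1.
Discriminant D = b^2 - 4ac = (-0.417)^2 - 4*(0.19)*1 = 0.173889 - (0.76) = -0.586111.
D < 0, so the roots are the complex-conjugate pair z = (-b +/- i sqrt(-D)) / (2a) = 1.0974 +/- 2.0147i.
For a conjugate pair |z|^2 = z * conj(z) = (product of roots) = c/a = 1/(0.19) = 5.263158, so |z| = sqrt(5.263158) = 2.2942 for both roots.
Moduli of all roots: 2.2942, 2.2942.
All moduli strictly greater than 1? Yes.
Verdict: Stationary.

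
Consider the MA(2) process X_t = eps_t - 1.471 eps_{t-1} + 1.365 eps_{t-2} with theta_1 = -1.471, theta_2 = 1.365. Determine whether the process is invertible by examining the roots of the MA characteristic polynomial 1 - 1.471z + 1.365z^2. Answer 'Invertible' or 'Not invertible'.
\text{Not invertible}

The MA(q) characteristic polynomial is P(z) = 1 - 1.471z + 1.365z^2.
Invertibility requires all roots to lie outside the unit circle, i.e. |z| > 1 for every root.
Set 1 + (-1.471) z + (1.365) z^2 = 0, i.e. a z^2 + b z + c = 0 with a = 1.365, b = -1.471, c = 1.
Discriminant D = b^2 - 4ac = (-1.471)^2 - 4*(1.365)*1 = 2.163841 - (5.46) = -3.296159.
D < 0, so the roots are the complex-conjugate pair z = (-b +/- i sqrt(-D)) / (2a) = 0.5388 +/- 0.665i.
For a conjugate pair |z|^2 = z * conj(z) = (product of roots) = c/a = 1/(1.365) = 0.732601, so |z| = sqrt(0.732601) = 0.8559 for both roots.
Moduli of all roots: 0.8559, 0.8559.
All moduli strictly greater than 1? No.
Verdict: Not invertible.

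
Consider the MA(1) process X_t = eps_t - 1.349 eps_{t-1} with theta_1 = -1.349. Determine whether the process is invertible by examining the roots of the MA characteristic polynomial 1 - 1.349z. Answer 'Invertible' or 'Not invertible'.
\text{Not invertible}

The MA(q) characteristic polynomial is P(z) = 1 - 1.349z.
Invertibility requires all roots to lie outside the unit circle, i.e. |z| > 1 for every root.
This is linear in z: 1 + (-1.349) z = 0  =>  z = -1/(-1.349) = 0.74129,  |z| = 0.74129.
Moduli of all roots: 0.7413.
All moduli strictly greater than 1? No.
Verdict: Not invertible.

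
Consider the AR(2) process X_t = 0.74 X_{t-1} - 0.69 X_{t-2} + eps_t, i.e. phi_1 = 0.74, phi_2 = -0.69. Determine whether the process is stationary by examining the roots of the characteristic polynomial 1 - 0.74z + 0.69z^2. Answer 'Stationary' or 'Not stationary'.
\text{Stationary}

The AR(p) characteristic polynomial is P(z) = 1 - 0.74z + 0.69z^2.
Stationarity requires all roots to lie outside the unit circle, i.e. |z| > 1 for every root.
Set 1 + (-0.74) z + (0.69) z^2 = 0, i.e. a z^2 + b z + c = 0 with a = 0.69, b = -0.74, c = 1.
Discriminant D = b^2 - 4ac = (-0.74)^2 - 4*(0.69)*1 = 0.5476 - (2.76) = -2.2124.
D < 0, so the roots are the complex-conjugate pair z = (-b +/- i sqrt(-D)) / (2a) = 0.5362 +/- 1.0778i.
For a conjugate pair |z|^2 = z * conj(z) = (product of roots) = c/a = 1/(0.69) = 1.449275, so |z| = sqrt(1.449275) = 1.2039 for both roots.
Moduli of all roots: 1.2039, 1.2039.
All moduli strictly greater than 1? Yes.
Verdict: Stationary.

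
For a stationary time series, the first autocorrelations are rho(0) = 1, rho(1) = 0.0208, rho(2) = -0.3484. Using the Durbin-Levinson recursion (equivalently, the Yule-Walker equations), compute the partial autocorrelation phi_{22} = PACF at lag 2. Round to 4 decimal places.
\phi_{22} = -0.3490

The PACF at lag k is phi_{kk}, the last component of the solution
to the Yule-Walker system G_k phi = r_k where
  (G_k)_{ij} = rho(|i - j|), (r_k)_i = rho(i), i,j = 1..k.
Equivalently, Durbin-Levinson gives phi_{kk} iteratively:
  phi_{11} = rho(1)
  phi_{kk} = [rho(k) - sum_{j=1..k-1} phi_{k-1,j} rho(k-j)]
            / [1 - sum_{j=1..k-1} phi_{k-1,j} rho(j)],
  phi_{k,j} = phi_{k-1,j} - phi_{kk} phi_{k-1,k-j},  j = 1..k-1.
Step k = 1:
  phi_11 = rho(1) = 0.0208.
Step k = 2:
  phi_22 = [rho(2) - phi_11 rho(1)] / [1 - phi_11 rho(1)] = [-0.3484 - (0.0208)(0.0208)] / [1 - (0.0208)(0.0208)]
         = -0.34883264 / 0.99956736 = -0.349.
Therefore phi_{22} = -0.3490.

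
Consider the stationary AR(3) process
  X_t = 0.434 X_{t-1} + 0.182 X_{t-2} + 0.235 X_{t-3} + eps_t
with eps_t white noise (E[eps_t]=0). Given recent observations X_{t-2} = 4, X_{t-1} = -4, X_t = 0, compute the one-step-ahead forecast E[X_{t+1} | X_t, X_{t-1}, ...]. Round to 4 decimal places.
E[X_{t+1} \mid \mathcal F_t] = 0.2120

For an AR(p) model X_t = c + sum_i phi_i X_{t-i} + eps_t, the
one-step-ahead conditional mean is
  E[X_{t+1} | X_t, ...] = c + sum_i phi_i X_{t+1-i}.
Substitute known values:
  E[X_{t+1} | ...] = (0.434) * (0) + (0.182) * (-4) + (0.235) * (4)
                   = 0.2120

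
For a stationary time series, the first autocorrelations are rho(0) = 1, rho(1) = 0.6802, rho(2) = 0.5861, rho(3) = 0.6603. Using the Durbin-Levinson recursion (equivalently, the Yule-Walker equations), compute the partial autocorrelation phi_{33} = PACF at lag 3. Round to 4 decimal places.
\phi_{33} = 0.3870

The PACF at lag k is phi_{kk}, the last component of the solution
to the Yule-Walker system G_k phi = r_k where
  (G_k)_{ij} = rho(|i - j|), (r_k)_i = rho(i), i,j = 1..k.
Equivalently, Durbin-Levinson gives phi_{kk} iteratively:
  phi_{11} = rho(1)
  phi_{kk} = [rho(k) - sum_{j=1..k-1} phi_{k-1,j} rho(k-j)]
            / [1 - sum_{j=1..k-1} phi_{k-1,j} rho(j)],
  phi_{k,j} = phi_{k-1,j} - phi_{kk} phi_{k-1,k-j},  j = 1..k-1.
Step k = 1:
  phi_11 = rho(1) = 0.6802.
Step k = 2:
  phi_22 = [rho(2) - phi_11 rho(1)] / [1 - phi_11 rho(1)] = [0.5861 - (0.6802)(0.6802)] / [1 - (0.6802)(0.6802)]
         = 0.12342796 / 0.53732796 = 0.229707.
  Update: phi_21 = phi_11 - phi_22 phi_11 = 0.6802 - (0.229707)(0.6802) = 0.523953.
Step k = 3:
  phi_33 = [rho(3) - phi_21 rho(2) - phi_22 rho(1)] / [1 - phi_21 rho(1) - phi_22 rho(2)]
    numerator   = 0.6603 - (0.523953)(0.5861) - (0.229707)(0.6802) = 0.19696429
    denominator = 1 - (0.523953)(0.6802) - (0.229707)(0.5861) = 0.5089757
  phi_33 = 0.19696429 / 0.5089757 = 0.387.
Therefore phi_{33} = 0.3870.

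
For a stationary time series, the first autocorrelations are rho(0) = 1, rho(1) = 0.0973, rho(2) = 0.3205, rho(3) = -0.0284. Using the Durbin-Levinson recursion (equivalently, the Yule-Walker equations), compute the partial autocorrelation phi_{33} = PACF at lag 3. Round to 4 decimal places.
\phi_{33} = -0.0900

The PACF at lag k is phi_{kk}, the last component of the solution
to the Yule-Walker system G_k phi = r_k where
  (G_k)_{ij} = rho(|i - j|), (r_k)_i = rho(i), i,j = 1..k.
Equivalently, Durbin-Levinson gives phi_{kk} iteratively:
  phi_{11} = rho(1)
  phi_{kk} = [rho(k) - sum_{j=1..k-1} phi_{k-1,j} rho(k-j)]
            / [1 - sum_{j=1..k-1} phi_{k-1,j} rho(j)],
  phi_{k,j} = phi_{k-1,j} - phi_{kk} phi_{k-1,k-j},  j = 1..k-1.
Step k = 1:
  phi_11 = rho(1) = 0.0973.
Step k = 2:
  phi_22 = [rho(2) - phi_11 rho(1)] / [1 - phi_11 rho(1)] = [0.3205 - (0.0973)(0.0973)] / [1 - (0.0973)(0.0973)]
         = 0.31103271 / 0.99053271 = 0.314005.
  Update: phi_21 = phi_11 - phi_22 phi_11 = 0.0973 - (0.314005)(0.0973) = 0.066747.
Step k = 3:
  phi_33 = [rho(3) - phi_21 rho(2) - phi_22 rho(1)] / [1 - phi_21 rho(1) - phi_22 rho(2)]
    numerator   = -0.0284 - (0.066747)(0.3205) - (0.314005)(0.0973) = -0.08034523
    denominator = 1 - (0.066747)(0.0973) - (0.314005)(0.3205) = 0.89286673
  phi_33 = -0.08034523 / 0.89286673 = -0.09.
Therefore phi_{33} = -0.0900.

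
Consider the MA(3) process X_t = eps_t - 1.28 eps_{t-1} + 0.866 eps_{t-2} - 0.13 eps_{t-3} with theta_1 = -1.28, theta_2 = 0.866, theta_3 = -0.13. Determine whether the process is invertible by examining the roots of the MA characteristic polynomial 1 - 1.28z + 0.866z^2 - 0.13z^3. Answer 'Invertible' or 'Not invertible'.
\text{Invertible}

The MA(q) characteristic polynomial is P(z) = 1 - 1.28z + 0.866z^2 - 0.13z^3.
Invertibility requires all roots to lie outside the unit circle, i.e. |z| > 1 for every root.
Degree 3: look for a simple real root z0 first, then factor out (1 - z/z0) and solve the remaining quadratic.
Testing z0 = 5: P(5) = 1 + (-1.28)(5) + (0.866)(5)^2 + (-0.13)(5)^3
  = 1 + (-6.4) + (21.65) + (-16.25) = 0.  So z_0 = 5 is a root, |z_0| = 5.
Divide out the factor (1 - 0.2 z) = (1 - z/z0) (since 1/z0 = 0.2):
  P(z) = (1 - 0.2 z)(1 + (-1.08) z + (0.65) z^2)
  [check: z-coef -1.08 - (0.2) = -1.28; z^2-coef 0.65 - (0.2)(-1.08) = 0.866; z^3-coef -(0.2)(0.65) = -0.13.]
Remaining roots from the quadratic factor 1 + (-1.08) z + (0.65) z^2:
  Set 1 + (-1.08) z + (0.65) z^2 = 0, i.e. a z^2 + b z + c = 0 with a = 0.65, b = -1.08, c = 1.
  Discriminant D = b^2 - 4ac = (-1.08)^2 - 4*(0.65)*1 = 1.1664 - (2.6) = -1.4336.
  D < 0, so the roots are the complex-conjugate pair z = (-b +/- i sqrt(-D)) / (2a) = 0.8308 +/- 0.921i.
  For a conjugate pair |z|^2 = z * conj(z) = (product of roots) = c/a = 1/(0.65) = 1.538462, so |z| = sqrt(1.538462) = 1.2403 for both roots.
Moduli of all roots: 5.0000, 1.2403, 1.2403.
All moduli strictly greater than 1? Yes.
Verdict: Invertible.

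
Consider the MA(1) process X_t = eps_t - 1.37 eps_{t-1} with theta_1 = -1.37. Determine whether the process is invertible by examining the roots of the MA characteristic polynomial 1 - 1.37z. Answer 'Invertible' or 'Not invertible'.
\text{Not invertible}

The MA(q) characteristic polynomial is P(z) = 1 - 1.37z.
Invertibility requires all roots to lie outside the unit circle, i.e. |z| > 1 for every root.
This is linear in z: 1 + (-1.37) z = 0  =>  z = -1/(-1.37) = 0.729927,  |z| = 0.729927.
Moduli of all roots: 0.7299.
All moduli strictly greater than 1? No.
Verdict: Not invertible.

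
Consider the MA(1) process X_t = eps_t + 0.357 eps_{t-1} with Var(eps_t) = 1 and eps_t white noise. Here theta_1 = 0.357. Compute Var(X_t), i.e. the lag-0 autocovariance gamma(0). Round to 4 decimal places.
\gamma(0) = 1.1274

For an MA(q) process X_t = eps_t + sum_i theta_i eps_{t-i} with
Var(eps_t) = sigma^2, the variance is
  gamma(0) = sigma^2 * (1 + sum_i theta_i^2).
  sum_i theta_i^2 = (0.357)^2 = 0.127449.
  gamma(0) = 1 * (1 + 0.127449) = 1 * 1.127449 = 1.127449, which rounds to 1.1274.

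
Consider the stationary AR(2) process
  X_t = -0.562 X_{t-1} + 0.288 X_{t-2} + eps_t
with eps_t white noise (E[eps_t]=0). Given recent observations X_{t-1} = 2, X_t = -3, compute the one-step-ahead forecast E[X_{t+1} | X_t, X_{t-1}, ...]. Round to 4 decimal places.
E[X_{t+1} \mid \mathcal F_t] = 2.2620

For an AR(p) model X_t = c + sum_i phi_i X_{t-i} + eps_t, the
one-step-ahead conditional mean is
  E[X_{t+1} | X_t, ...] = c + sum_i phi_i X_{t+1-i}.
Substitute known values:
  E[X_{t+1} | ...] = (-0.562) * (-3) + (0.288) * (2)
                   = 2.2620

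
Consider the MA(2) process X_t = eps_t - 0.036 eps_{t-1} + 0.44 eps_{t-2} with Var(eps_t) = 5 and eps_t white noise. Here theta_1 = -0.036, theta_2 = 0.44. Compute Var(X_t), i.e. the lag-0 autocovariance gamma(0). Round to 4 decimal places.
\gamma(0) = 5.9745

For an MA(q) process X_t = eps_t + sum_i theta_i eps_{t-i} with
Var(eps_t) = sigma^2, the variance is
  gamma(0) = sigma^2 * (1 + sum_i theta_i^2).
  sum_i theta_i^2 = (-0.036)^2 + (0.44)^2 = 0.001296 + 0.1936 = 0.194896.
  gamma(0) = 5 * (1 + 0.194896) = 5 * 1.194896 = 5.97448, which rounds to 5.9745.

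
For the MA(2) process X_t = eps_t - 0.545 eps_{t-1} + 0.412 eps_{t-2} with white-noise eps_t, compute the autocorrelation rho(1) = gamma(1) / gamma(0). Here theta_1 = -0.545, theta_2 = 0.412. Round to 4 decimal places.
\rho(1) = -0.5246

For an MA(q) process with theta_0 = 1, the autocovariance is
  gamma(k) = sigma^2 * sum_{i=0..q-k} theta_i * theta_{i+k},
and rho(k) = gamma(k) / gamma(0). Sigma^2 cancels.
  numerator   = (1)*(-0.545) + (-0.545)*(0.412) = -0.76954.
  denominator = (1)^2 + (-0.545)^2 + (0.412)^2 = 1.466769.
  rho(1) = -0.76954 / 1.466769 = -0.5246.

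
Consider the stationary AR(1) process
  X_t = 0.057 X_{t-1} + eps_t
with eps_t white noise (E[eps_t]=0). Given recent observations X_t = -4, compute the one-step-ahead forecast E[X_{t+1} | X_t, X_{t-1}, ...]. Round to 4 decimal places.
E[X_{t+1} \mid \mathcal F_t] = -0.2280

For an AR(p) model X_t = c + sum_i phi_i X_{t-i} + eps_t, the
one-step-ahead conditional mean is
  E[X_{t+1} | X_t, ...] = c + sum_i phi_i X_{t+1-i}.
Substitute known values:
  E[X_{t+1} | ...] = (0.057) * (-4)
                   = -0.2280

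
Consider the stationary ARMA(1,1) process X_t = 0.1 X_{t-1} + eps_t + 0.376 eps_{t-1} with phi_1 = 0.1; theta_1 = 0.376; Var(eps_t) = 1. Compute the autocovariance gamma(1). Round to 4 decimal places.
\gamma(1) = 0.4989

Multiply the model equation by X_{t-k} and take expectations. With theta_0 = psi_0 = 1 and psi_j the MA(infinity) weights, this gives
  gamma(k) - sum_i phi_i gamma(k-i) = c_k,
  c_k = sigma^2 * sum_{j=k..q} theta_j psi_{j-k}   (c_k = 0 for k > q),
using gamma(-m) = gamma(m).
psi-weights needed (psi_j = theta_j + sum_i phi_i psi_{j-i}):
  psi_1 = theta_1 + phi_1 = 0.376 + (0.1) = 0.476
Right-hand sides:
  c_0 = sigma^2 (1 + theta_1 psi_1) = 1 * (1 + (0.376)(0.476)) = 1 * 1.178976 = 1.178976
  c_1 = sigma^2 theta_1 = 1 * (0.376) = 0.376
  c_2 = 0
Equations for k = 0 and k = 1 (AR order 1):
  gamma(0) = phi_1 gamma(1) + c_0
  gamma(1) = phi_1 gamma(0) + c_1
Substituting the second into the first: gamma(0) (1 - phi_1^2) = c_0 + phi_1 c_1, so
  gamma(0) = (c_0 + phi_1 c_1) / (1 - phi_1^2) = (1.178976 + (0.1)(0.376)) / (1 - (0.1)^2) = 1.216576 / 0.99 = 1.228865.
  gamma(1) = phi_1 gamma(0) + c_1 = (0.1)(1.228865) + (0.376) = 0.498886.
Therefore gamma(1) = 0.4989 (to 4 decimal places).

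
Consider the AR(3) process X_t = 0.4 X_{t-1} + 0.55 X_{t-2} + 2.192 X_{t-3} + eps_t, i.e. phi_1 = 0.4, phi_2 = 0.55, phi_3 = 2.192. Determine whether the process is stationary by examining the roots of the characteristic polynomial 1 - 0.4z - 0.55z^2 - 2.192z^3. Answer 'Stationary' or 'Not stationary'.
\text{Not stationary}

The AR(p) characteristic polynomial is P(z) = 1 - 0.4z - 0.55z^2 - 2.192z^3.
Stationarity requires all roots to lie outside the unit circle, i.e. |z| > 1 for every root.
Degree 3: look for a simple real root z0 first, then factor out (1 - z/z0) and solve the remaining quadratic.
Testing z0 = 0.625: P(0.625) = 1 + (-0.4)(0.625) + (-0.55)(0.625)^2 + (-2.192)(0.625)^3
  = 1 + (-0.25) + (-0.214844) + (-0.535156) = 0.  So z_0 = 0.625 is a root, |z_0| = 0.625.
Divide out the factor (1 - 1.6 z) = (1 - z/z0) (since 1/z0 = 1.6):
  P(z) = (1 - 1.6 z)(1 + (1.2) z + (1.37) z^2)
  [check: z-coef 1.2 - (1.6) = -0.4; z^2-coef 1.37 - (1.6)(1.2) = -0.55; z^3-coef -(1.6)(1.37) = -2.192.]
Remaining roots from the quadratic factor 1 + (1.2) z + (1.37) z^2:
  Set 1 + (1.2) z + (1.37) z^2 = 0, i.e. a z^2 + b z + c = 0 with a = 1.37, b = 1.2, c = 1.
  Discriminant D = b^2 - 4ac = (1.2)^2 - 4*(1.37)*1 = 1.44 - (5.48) = -4.04.
  D < 0, so the roots are the complex-conjugate pair z = (-b +/- i sqrt(-D)) / (2a) = -0.438 +/- 0.7336i.
  For a conjugate pair |z|^2 = z * conj(z) = (product of roots) = c/a = 1/(1.37) = 0.729927, so |z| = sqrt(0.729927) = 0.8544 for both roots.
Moduli of all roots: 0.6250, 0.8544, 0.8544.
All moduli strictly greater than 1? No.
Verdict: Not stationary.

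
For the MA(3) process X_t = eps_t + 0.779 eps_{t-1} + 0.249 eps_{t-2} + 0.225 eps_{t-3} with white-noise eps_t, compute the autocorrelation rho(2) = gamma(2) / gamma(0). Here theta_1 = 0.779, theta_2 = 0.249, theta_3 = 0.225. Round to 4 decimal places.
\rho(2) = 0.2467

For an MA(q) process with theta_0 = 1, the autocovariance is
  gamma(k) = sigma^2 * sum_{i=0..q-k} theta_i * theta_{i+k},
and rho(k) = gamma(k) / gamma(0). Sigma^2 cancels.
  numerator   = (1)*(0.249) + (0.779)*(0.225) = 0.424275.
  denominator = (1)^2 + (0.779)^2 + (0.249)^2 + (0.225)^2 = 1.719467.
  rho(2) = 0.424275 / 1.719467 = 0.2467.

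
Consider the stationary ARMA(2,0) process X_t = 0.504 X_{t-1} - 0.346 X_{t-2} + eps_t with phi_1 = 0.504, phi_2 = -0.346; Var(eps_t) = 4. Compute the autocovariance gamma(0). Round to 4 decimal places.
\gamma(0) = 5.2850

Multiply the model equation by X_{t-k} and take expectations. With theta_0 = psi_0 = 1 and psi_j the MA(infinity) weights, this gives
  gamma(k) - sum_i phi_i gamma(k-i) = c_k,
  c_k = sigma^2 * sum_{j=k..q} theta_j psi_{j-k}   (c_k = 0 for k > q),
using gamma(-m) = gamma(m).
Pure AR (q = 0): c_0 = sigma^2 = 4, c_k = 0 for k >= 1.
Equations for k = 0, 1, 2 (AR order 2, c_2 = 0):
  (E0) gamma(0) = phi_1 gamma(1) + phi_2 gamma(2) + c_0
  (E1) gamma(1) = phi_1 gamma(0) + phi_2 gamma(1) + c_1
  (E2) gamma(2) = phi_1 gamma(1) + phi_2 gamma(0)
From (E1): gamma(1) = A gamma(0) + B with
  A = phi_1 / (1 - phi_2) = 0.504 / 1.346 = 0.374443,   B = c_1 / (1 - phi_2) = 0 / 1.346 = 0.
Insert (E2) into (E0): gamma(0) (1 - phi_2^2) = phi_1 (1 + phi_2) gamma(1) + c_0.
  phi_1 (1 + phi_2) = (0.504)(0.654) = 0.329616,   1 - phi_2^2 = 0.880284.
Replace gamma(1) by A gamma(0) + B and collect gamma(0):
  gamma(0) [0.880284 - (0.329616)(0.374443)] = c_0 = 4
  gamma(0) * 0.756862 = 4
  gamma(0) = 4 / 0.756862 = 5.284982.
Therefore gamma(0) = 5.2850 (to 4 decimal places).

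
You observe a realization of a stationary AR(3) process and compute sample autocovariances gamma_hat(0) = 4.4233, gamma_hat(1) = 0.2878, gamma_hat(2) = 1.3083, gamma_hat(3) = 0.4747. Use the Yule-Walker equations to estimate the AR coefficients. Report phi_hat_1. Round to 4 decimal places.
\hat\phi_{1} = 0.0220

The Yule-Walker equations for an AR(p) process read, in matrix form,
  Gamma_p phi = r_p,   with   (Gamma_p)_{ij} = gamma(|i - j|),
                       (r_p)_i = gamma(i),   i,j = 1..p.
Substitute the sample gammas (Toeplitz matrix and right-hand side of size 3):
  Gamma_p = [[4.4233, 0.2878, 1.3083], [0.2878, 4.4233, 0.2878], [1.3083, 0.2878, 4.4233]]
  r_p     = [0.2878, 1.3083, 0.4747]
Written out (R1..R3):
  (R1) 4.4233 phi_1 + 0.2878 phi_2 + 1.3083 phi_3 = 0.2878
  (R2) 0.2878 phi_1 + 4.4233 phi_2 + 0.2878 phi_3 = 1.3083
  (R3) 1.3083 phi_1 + 0.2878 phi_2 + 4.4233 phi_3 = 0.4747
Gaussian elimination:
  R2 <- R2 - (0.2878/4.4233) R1 = R2 - (0.065065) R1:  4.404574 phi_2 + 0.202676 phi_3 = 1.289574
  R3 <- R3 - (1.3083/4.4233) R1 = R3 - (0.295775) R1:  0.202676 phi_2 + 4.036338 phi_3 = 0.389576
  R3 <- R3 - (0.202676/4.404574) R2 = R3 - (0.046015) R2:  4.027012 phi_3 = 0.330236
Back-substitution:
  phi_hat_3 = 0.330236 / 4.027012 = 0.082005
  phi_hat_2 = (1.289574 - (0.202676)(0.082005)) / 4.404574 = 0.289007
  phi_hat_1 = (0.2878 - (0.2878)(0.289007) - (1.3083)(0.082005)) / 4.4233 = 0.022005
So phi_hat = [0.0220, 0.2890, 0.0820].
Therefore phi_hat_1 = 0.0220.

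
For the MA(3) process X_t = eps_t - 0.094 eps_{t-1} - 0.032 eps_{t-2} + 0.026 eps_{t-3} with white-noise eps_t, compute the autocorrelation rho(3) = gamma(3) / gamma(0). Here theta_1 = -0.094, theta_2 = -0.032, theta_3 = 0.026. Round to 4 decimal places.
\rho(3) = 0.0257

For an MA(q) process with theta_0 = 1, the autocovariance is
  gamma(k) = sigma^2 * sum_{i=0..q-k} theta_i * theta_{i+k},
and rho(k) = gamma(k) / gamma(0). Sigma^2 cancels.
  numerator   = (1)*(0.026) = 0.026.
  denominator = (1)^2 + (-0.094)^2 + (-0.032)^2 + (0.026)^2 = 1.010536.
  rho(3) = 0.026 / 1.010536 = 0.0257.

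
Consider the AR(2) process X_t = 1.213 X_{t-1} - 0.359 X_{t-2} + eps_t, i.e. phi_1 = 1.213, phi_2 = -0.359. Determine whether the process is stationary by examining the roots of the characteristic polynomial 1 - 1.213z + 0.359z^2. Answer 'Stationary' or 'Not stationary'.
\text{Stationary}

The AR(p) characteristic polynomial is P(z) = 1 - 1.213z + 0.359z^2.
Stationarity requires all roots to lie outside the unit circle, i.e. |z| > 1 for every root.
Set 1 + (-1.213) z + (0.359) z^2 = 0, i.e. a z^2 + b z + c = 0 with a = 0.359, b = -1.213, c = 1.
Discriminant D = b^2 - 4ac = (-1.213)^2 - 4*(0.359)*1 = 1.471369 - (1.436) = 0.035369.
D >= 0, so the roots are real: z = (-b +/- sqrt(D)) / (2a) = (1.213 +/- 0.188066) / (0.718).
  z_1 = (1.213 + 0.188066) / (0.718) = 1.9513,   |z_1| = 1.9513.
  z_2 = (1.213 - 0.188066) / (0.718) = 1.4275,   |z_2| = 1.4275.
Moduli of all roots: 1.9513, 1.4275.
All moduli strictly greater than 1? Yes.
Verdict: Stationary.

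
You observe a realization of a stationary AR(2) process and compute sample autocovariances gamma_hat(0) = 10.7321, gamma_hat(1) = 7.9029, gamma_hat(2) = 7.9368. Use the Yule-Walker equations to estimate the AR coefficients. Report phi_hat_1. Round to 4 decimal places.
\hat\phi_{1} = 0.4190

The Yule-Walker equations for an AR(p) process read, in matrix form,
  Gamma_p phi = r_p,   with   (Gamma_p)_{ij} = gamma(|i - j|),
                       (r_p)_i = gamma(i),   i,j = 1..p.
Substitute the sample gammas (Toeplitz matrix and right-hand side of size 2):
  Gamma_p = [[10.7321, 7.9029], [7.9029, 10.7321]]
  r_p     = [7.9029, 7.9368]
Written out:
  10.7321 phi_1 + 7.9029 phi_2 = 7.9029
  7.9029 phi_1 + 10.7321 phi_2 = 7.9368
Solve by Cramer's rule:
  det = gamma(0)^2 - gamma(1)^2 = (10.7321)^2 - (7.9029)^2 = 115.17797041 - 62.45582841 = 52.722142
  phi_hat_1 = [gamma(1) gamma(0) - gamma(1) gamma(2)] / det = [(7.9029)(10.7321) - (7.9029)(7.9368)] / 52.722142 = 22.09097637 / 52.722142 = 0.419
  phi_hat_2 = [gamma(0) gamma(2) - gamma(1)^2] / det = [(10.7321)(7.9368) - (7.9029)^2] / 52.722142 = 22.72270287 / 52.722142 = 0.431
So phi_hat = [0.4190, 0.4310].
Therefore phi_hat_1 = 0.4190.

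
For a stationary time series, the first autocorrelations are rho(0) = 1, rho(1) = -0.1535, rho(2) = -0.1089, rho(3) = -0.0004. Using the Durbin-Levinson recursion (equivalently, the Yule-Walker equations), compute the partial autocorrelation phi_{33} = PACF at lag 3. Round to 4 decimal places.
\phi_{33} = -0.0419

The PACF at lag k is phi_{kk}, the last component of the solution
to the Yule-Walker system G_k phi = r_k where
  (G_k)_{ij} = rho(|i - j|), (r_k)_i = rho(i), i,j = 1..k.
Equivalently, Durbin-Levinson gives phi_{kk} iteratively:
  phi_{11} = rho(1)
  phi_{kk} = [rho(k) - sum_{j=1..k-1} phi_{k-1,j} rho(k-j)]
            / [1 - sum_{j=1..k-1} phi_{k-1,j} rho(j)],
  phi_{k,j} = phi_{k-1,j} - phi_{kk} phi_{k-1,k-j},  j = 1..k-1.
Step k = 1:
  phi_11 = rho(1) = -0.1535.
Step k = 2:
  phi_22 = [rho(2) - phi_11 rho(1)] / [1 - phi_11 rho(1)] = [-0.1089 - (-0.1535)(-0.1535)] / [1 - (-0.1535)(-0.1535)]
         = -0.13246225 / 0.97643775 = -0.135659.
  Update: phi_21 = phi_11 - phi_22 phi_11 = -0.1535 - (-0.135659)(-0.1535) = -0.174324.
Step k = 3:
  phi_33 = [rho(3) - phi_21 rho(2) - phi_22 rho(1)] / [1 - phi_21 rho(1) - phi_22 rho(2)]
    numerator   = -0.0004 - (-0.174324)(-0.1089) - (-0.135659)(-0.1535) = -0.04020745
    denominator = 1 - (-0.174324)(-0.1535) - (-0.135659)(-0.1089) = 0.9584681
  phi_33 = -0.04020745 / 0.9584681 = -0.0419.
Therefore phi_{33} = -0.0419.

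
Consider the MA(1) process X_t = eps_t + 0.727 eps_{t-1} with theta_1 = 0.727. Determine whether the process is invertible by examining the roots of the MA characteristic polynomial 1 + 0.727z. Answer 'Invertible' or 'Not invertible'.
\text{Invertible}

The MA(q) characteristic polynomial is P(z) = 1 + 0.727z.
Invertibility requires all roots to lie outside the unit circle, i.e. |z| > 1 for every root.
This is linear in z: 1 + (0.727) z = 0  =>  z = -1/(0.727) = -1.375516,  |z| = 1.375516.
Moduli of all roots: 1.3755.
All moduli strictly greater than 1? Yes.
Verdict: Invertible.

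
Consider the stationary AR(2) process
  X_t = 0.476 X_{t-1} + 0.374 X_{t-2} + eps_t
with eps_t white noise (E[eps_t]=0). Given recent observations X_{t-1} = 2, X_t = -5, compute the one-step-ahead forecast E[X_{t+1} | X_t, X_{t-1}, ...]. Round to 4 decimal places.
E[X_{t+1} \mid \mathcal F_t] = -1.6320

For an AR(p) model X_t = c + sum_i phi_i X_{t-i} + eps_t, the
one-step-ahead conditional mean is
  E[X_{t+1} | X_t, ...] = c + sum_i phi_i X_{t+1-i}.
Substitute known values:
  E[X_{t+1} | ...] = (0.476) * (-5) + (0.374) * (2)
                   = -1.6320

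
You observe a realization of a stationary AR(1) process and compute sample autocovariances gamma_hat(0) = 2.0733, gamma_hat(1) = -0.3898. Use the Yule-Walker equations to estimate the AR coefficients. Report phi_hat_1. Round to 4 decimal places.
\hat\phi_{1} = -0.1880

The Yule-Walker equations for an AR(p) process read, in matrix form,
  Gamma_p phi = r_p,   with   (Gamma_p)_{ij} = gamma(|i - j|),
                       (r_p)_i = gamma(i),   i,j = 1..p.
Substitute the sample gammas (Toeplitz matrix and right-hand side of size 1):
  Gamma_p = [[2.0733]]
  r_p     = [-0.3898]
With p = 1 this is the single equation gamma(0) phi_1 = gamma(1):
  phi_hat_1 = gamma(1) / gamma(0) = -0.3898 / 2.0733 = -0.1880.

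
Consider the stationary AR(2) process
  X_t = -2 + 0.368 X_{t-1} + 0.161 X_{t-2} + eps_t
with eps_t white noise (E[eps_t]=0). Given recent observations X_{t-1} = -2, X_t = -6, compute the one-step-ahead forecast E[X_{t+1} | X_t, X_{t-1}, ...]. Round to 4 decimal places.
E[X_{t+1} \mid \mathcal F_t] = -4.5300

For an AR(p) model X_t = c + sum_i phi_i X_{t-i} + eps_t, the
one-step-ahead conditional mean is
  E[X_{t+1} | X_t, ...] = c + sum_i phi_i X_{t+1-i}.
Substitute known values:
  E[X_{t+1} | ...] = -2 + (0.368) * (-6) + (0.161) * (-2)
                   = -4.5300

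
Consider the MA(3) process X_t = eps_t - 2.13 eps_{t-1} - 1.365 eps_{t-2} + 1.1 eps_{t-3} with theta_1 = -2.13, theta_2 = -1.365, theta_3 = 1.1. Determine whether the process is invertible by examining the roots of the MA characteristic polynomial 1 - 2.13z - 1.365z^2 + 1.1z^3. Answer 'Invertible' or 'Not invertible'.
\text{Not invertible}

The MA(q) characteristic polynomial is P(z) = 1 - 2.13z - 1.365z^2 + 1.1z^3.
Invertibility requires all roots to lie outside the unit circle, i.e. |z| > 1 for every root.
Degree 3: look for a simple real root z0 first, then factor out (1 - z/z0) and solve the remaining quadratic.
Testing z0 = 0.4: P(0.4) = 1 + (-2.13)(0.4) + (-1.365)(0.4)^2 + (1.1)(0.4)^3
  = 1 + (-0.852) + (-0.2184) + (0.0704) = 0.  So z_0 = 0.4 is a root, |z_0| = 0.4.
Divide out the factor (1 - 2.5 z) = (1 - z/z0) (since 1/z0 = 2.5):
  P(z) = (1 - 2.5 z)(1 + (0.37) z + (-0.44) z^2)
  [check: z-coef 0.37 - (2.5) = -2.13; z^2-coef -0.44 - (2.5)(0.37) = -1.365; z^3-coef -(2.5)(-0.44) = 1.1.]
Remaining roots from the quadratic factor 1 + (0.37) z + (-0.44) z^2:
  Set 1 + (0.37) z + (-0.44) z^2 = 0, i.e. a z^2 + b z + c = 0 with a = -0.44, b = 0.37, c = 1.
  Discriminant D = b^2 - 4ac = (0.37)^2 - 4*(-0.44)*1 = 0.1369 - (-1.76) = 1.8969.
  D >= 0, so the roots are real: z = (-b +/- sqrt(D)) / (2a) = (-0.37 +/- 1.37728) / (-0.88).
    z_1 = (-0.37 + 1.37728) / (-0.88) = -1.1446,   |z_1| = 1.1446.
    z_2 = (-0.37 - 1.37728) / (-0.88) = 1.9855,   |z_2| = 1.9855.
Moduli of all roots: 0.4000, 1.1446, 1.9855.
All moduli strictly greater than 1? No.
Verdict: Not invertible.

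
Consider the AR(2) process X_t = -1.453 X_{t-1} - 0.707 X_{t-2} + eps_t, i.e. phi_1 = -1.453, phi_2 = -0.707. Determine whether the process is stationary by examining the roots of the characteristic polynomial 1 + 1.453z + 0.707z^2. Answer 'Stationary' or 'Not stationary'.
\text{Stationary}

The AR(p) characteristic polynomial is P(z) = 1 + 1.453z + 0.707z^2.
Stationarity requires all roots to lie outside the unit circle, i.e. |z| > 1 for every root.
Set 1 + (1.453) z + (0.707) z^2 = 0, i.e. a z^2 + b z + c = 0 with a = 0.707, b = 1.453, c = 1.
Discriminant D = b^2 - 4ac = (1.453)^2 - 4*(0.707)*1 = 2.111209 - (2.828) = -0.716791.
D < 0, so the roots are the complex-conjugate pair z = (-b +/- i sqrt(-D)) / (2a) = -1.0276 +/- 0.5988i.
For a conjugate pair |z|^2 = z * conj(z) = (product of roots) = c/a = 1/(0.707) = 1.414427, so |z| = sqrt(1.414427) = 1.1893 for both roots.
Moduli of all roots: 1.1893, 1.1893.
All moduli strictly greater than 1? Yes.
Verdict: Stationary.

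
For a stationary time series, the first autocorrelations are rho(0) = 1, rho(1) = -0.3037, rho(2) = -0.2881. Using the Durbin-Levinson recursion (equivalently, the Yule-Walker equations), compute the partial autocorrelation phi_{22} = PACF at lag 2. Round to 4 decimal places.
\phi_{22} = -0.4190

The PACF at lag k is phi_{kk}, the last component of the solution
to the Yule-Walker system G_k phi = r_k where
  (G_k)_{ij} = rho(|i - j|), (r_k)_i = rho(i), i,j = 1..k.
Equivalently, Durbin-Levinson gives phi_{kk} iteratively:
  phi_{11} = rho(1)
  phi_{kk} = [rho(k) - sum_{j=1..k-1} phi_{k-1,j} rho(k-j)]
            / [1 - sum_{j=1..k-1} phi_{k-1,j} rho(j)],
  phi_{k,j} = phi_{k-1,j} - phi_{kk} phi_{k-1,k-j},  j = 1..k-1.
Step k = 1:
  phi_11 = rho(1) = -0.3037.
Step k = 2:
  phi_22 = [rho(2) - phi_11 rho(1)] / [1 - phi_11 rho(1)] = [-0.2881 - (-0.3037)(-0.3037)] / [1 - (-0.3037)(-0.3037)]
         = -0.38033369 / 0.90776631 = -0.419.
Therefore phi_{22} = -0.4190.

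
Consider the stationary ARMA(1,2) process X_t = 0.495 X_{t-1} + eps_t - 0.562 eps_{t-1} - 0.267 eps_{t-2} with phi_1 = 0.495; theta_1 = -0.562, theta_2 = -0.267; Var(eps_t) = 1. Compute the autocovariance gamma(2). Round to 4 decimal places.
\gamma(2) = -0.2610

Multiply the model equation by X_{t-k} and take expectations. With theta_0 = psi_0 = 1 and psi_j the MA(infinity) weights, this gives
  gamma(k) - sum_i phi_i gamma(k-i) = c_k,
  c_k = sigma^2 * sum_{j=k..q} theta_j psi_{j-k}   (c_k = 0 for k > q),
using gamma(-m) = gamma(m).
psi-weights needed (psi_j = theta_j + sum_i phi_i psi_{j-i}):
  psi_1 = theta_1 + phi_1 = -0.562 + (0.495) = -0.067
  psi_2 = theta_2 + phi_1 psi_1 = -0.267 + (0.495)(-0.067) = -0.300165
Right-hand sides:
  c_0 = sigma^2 (1 + theta_1 psi_1 + theta_2 psi_2) = 1 * (1 + (-0.562)(-0.067) + (-0.267)(-0.300165)) = 1 * 1.117798 = 1.117798
  c_1 = sigma^2 (theta_1 + theta_2 psi_1) = 1 * (-0.562 + (-0.267)(-0.067)) = -0.544111
  c_2 = sigma^2 theta_2 = 1 * (-0.267) = -0.267
Equations for k = 0 and k = 1 (AR order 1):
  gamma(0) = phi_1 gamma(1) + c_0
  gamma(1) = phi_1 gamma(0) + c_1
Substituting the second into the first: gamma(0) (1 - phi_1^2) = c_0 + phi_1 c_1, so
  gamma(0) = (c_0 + phi_1 c_1) / (1 - phi_1^2) = (1.117798 + (0.495)(-0.544111)) / (1 - (0.495)^2) = 0.848463 / 0.754975 = 1.123829.
  gamma(1) = phi_1 gamma(0) + c_1 = (0.495)(1.123829) + (-0.544111) = 0.012185.
For k = 2: gamma(2) = phi_1 gamma(1) + c_2
  = (0.495)(0.012185) + (-0.267) = -0.260969.
Therefore gamma(2) = -0.2610 (to 4 decimal places).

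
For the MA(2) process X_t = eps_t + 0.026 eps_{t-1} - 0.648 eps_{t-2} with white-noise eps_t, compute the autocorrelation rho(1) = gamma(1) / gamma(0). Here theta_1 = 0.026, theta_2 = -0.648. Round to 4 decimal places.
\rho(1) = 0.0064

For an MA(q) process with theta_0 = 1, the autocovariance is
  gamma(k) = sigma^2 * sum_{i=0..q-k} theta_i * theta_{i+k},
and rho(k) = gamma(k) / gamma(0). Sigma^2 cancels.
  numerator   = (1)*(0.026) + (0.026)*(-0.648) = 0.009152.
  denominator = (1)^2 + (0.026)^2 + (-0.648)^2 = 1.42058.
  rho(1) = 0.009152 / 1.42058 = 0.0064.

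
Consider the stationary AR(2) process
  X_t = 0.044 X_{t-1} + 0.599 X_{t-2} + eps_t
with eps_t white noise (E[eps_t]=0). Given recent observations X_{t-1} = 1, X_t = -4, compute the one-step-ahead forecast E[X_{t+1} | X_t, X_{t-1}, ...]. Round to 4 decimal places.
E[X_{t+1} \mid \mathcal F_t] = 0.4230

For an AR(p) model X_t = c + sum_i phi_i X_{t-i} + eps_t, the
one-step-ahead conditional mean is
  E[X_{t+1} | X_t, ...] = c + sum_i phi_i X_{t+1-i}.
Substitute known values:
  E[X_{t+1} | ...] = (0.044) * (-4) + (0.599) * (1)
                   = 0.4230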